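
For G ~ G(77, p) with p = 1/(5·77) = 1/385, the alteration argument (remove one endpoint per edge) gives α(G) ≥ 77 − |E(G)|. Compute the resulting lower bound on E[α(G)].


E[|E(G)|] = C(77, 2)·p = 2926 · (1/385) = 38/5.
E[α(G)] ≥ n − E[|E(G)|] = 77 − 38/5 = 347/5.
Numerically: ≈ 69.400000.
(This is only a lower bound; the true E[α(G)] may be larger.)

E[α(G)] ≥ 347/5 ≈ 69.400000.


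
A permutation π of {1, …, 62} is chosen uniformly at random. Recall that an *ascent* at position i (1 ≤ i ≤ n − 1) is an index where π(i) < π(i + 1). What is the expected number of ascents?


Write X = Σ X_I over i = 1, …, 61, with X_I the indicator of one ascent.
There are 61 indicators.
For each fixed i, the pair (π(i), π(i+1)) is a uniformly random ordered pair of distinct values from {1, …, 62}; by symmetry P[π(i) < π(i+1)] = 1/2.
By linearity: E[X] = 61 · (1/2) = (62 − 1) · (1/2) = 61/2 ≈ 30.500.

E[X] = 61/2 = 30.500.


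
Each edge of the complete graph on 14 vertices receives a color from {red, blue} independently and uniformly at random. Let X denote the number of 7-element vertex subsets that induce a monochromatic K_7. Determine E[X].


Let X = Σ_S X_S over the C(14, 7) = 3432 subsets S of size 7, where X_S = 1 if the K_7 on S is monochromatic.
For a fixed S, the K_7 on S has C(7, 2) = 21 edges. P[all 21 edges red] = (1/2)^21, and likewise for blue, so P[monochromatic] = 2·(1/2)^21 = 2^{1 − 21} = 1/1048576.
By linearity: E[X] = C(14, 7) · 2^{1 − 21} = 3432 · 1/1048576 = 429/131072.
Numerically: E[X] ≈ 0.003273.

E[X] = C(14,7)·2^(1−C(7,2)) = 429/131072 ≈ 0.003273.


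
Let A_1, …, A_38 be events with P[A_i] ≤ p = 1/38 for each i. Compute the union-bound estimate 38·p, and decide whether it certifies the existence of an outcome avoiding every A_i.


Union bound: P[∪_{i=1}^{38} A_i] ≤ Σ_i P[A_i] ≤ 38·p = 38·(1/38) = 1.
Numerically: 1 ≈ 1.000000.
Is 1 < 1? NO.
Since the bound 1 is ≥ 1, the union bound is uninformative here; it does NOT by itself certify existence.

38·p = 1 ≈ 1.000000; existence NOT certified by the union bound.


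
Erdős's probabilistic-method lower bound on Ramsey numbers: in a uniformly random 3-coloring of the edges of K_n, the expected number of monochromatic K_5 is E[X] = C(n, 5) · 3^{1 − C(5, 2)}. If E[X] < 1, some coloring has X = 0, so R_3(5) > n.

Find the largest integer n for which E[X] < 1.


We need C(n, 5) · 3^{1 − 10} < 1, i.e. C(n, 5) < 3^{10 − 1} = 19683.
Check values of n near the boundary:
  n = 17: C(17, 5) = 6188; 6188 < 19683? YES
  n = 18: C(18, 5) = 8568; 8568 < 19683? YES
  n = 19: C(19, 5) = 11628; 11628 < 19683? YES
  n = 20: C(20, 5) = 15504; 15504 < 19683? YES
  n = 21: C(21, 5) = 20349; 20349 < 19683? NO
The largest n with C(n, 5) < 19683 is n = 20 (where E[X] = 5168/6561 ≈ 0.787685). Hence R_3(5) > 20, i.e. R_3(5) ≥ 21.

Largest n = 20; hence R_3(5) > 20.


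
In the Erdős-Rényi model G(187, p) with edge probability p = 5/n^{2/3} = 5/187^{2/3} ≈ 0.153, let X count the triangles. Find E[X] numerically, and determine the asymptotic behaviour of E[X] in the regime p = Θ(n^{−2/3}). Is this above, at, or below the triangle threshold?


Number of potential triangles: C(187, 3) = 1072445.
Each occurs with probability p³ ≈ (0.153)³ ≈ 3.57459e-03.
By linearity: E[X] = C(187, 3)·p³ ≈ 1072445 · 3.57459e-03 ≈ 3833.556.
Since α = 2/3 < 1, p = c/n^{2/3} ≫ 1/n is above the triangle threshold p ~ 1/n. Asymptotically E[X] ~ (c³/6)·n^{3(1−α)} = (5³/6)·n^{1} → ∞; triangles are abundant w.h.p.

E[X] ≈ 3833.556; in regime p = Θ(1/n^{2/3}) E[X] diverges (above the triangle threshold p ~ 1/n).


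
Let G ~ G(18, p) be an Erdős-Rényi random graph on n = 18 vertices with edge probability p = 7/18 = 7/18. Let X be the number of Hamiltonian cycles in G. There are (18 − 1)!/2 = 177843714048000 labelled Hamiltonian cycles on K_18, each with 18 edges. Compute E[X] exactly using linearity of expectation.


K_18 has (18 − 1)!/2 = 177843714048000 labelled Hamiltonian cycles.
For each such Hamiltonian cycle H, let X_H = 1 if all 18 edges of H are present in G. Then P[X_H = 1] = p^{18} = (7/18)^{18} = 1628413597910449/39346408075296537575424.
By linearity: E[X] = Σ_H E[X_H] = 177843714048000 · p^{18} = 177843714048000 · 1628413597910449/39346408075296537575424 = 24246874921186846803875/3294258113514384.
Numerically: E[X] ≈ 7.3603e+06.

E[X] = 177843714048000 · (7/18)^{18} = 24246874921186846803875/3294258113514384 ≈ 7.3603e+06.


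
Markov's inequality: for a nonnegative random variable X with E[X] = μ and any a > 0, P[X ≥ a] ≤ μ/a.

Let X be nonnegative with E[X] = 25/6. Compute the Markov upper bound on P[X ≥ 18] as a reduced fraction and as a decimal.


μ = E[X] = 25/6, a = 18.
Markov: P[X ≥ 18] ≤ μ/a = (25/6)/18 = 25/108.
Numerically: ≈ 0.2315.
(Since a = 18 > μ = 4.1667, the bound 25/108 is < 1 and informative.)

P[X ≥ 18] ≤ 25/108 ≈ 0.2315.


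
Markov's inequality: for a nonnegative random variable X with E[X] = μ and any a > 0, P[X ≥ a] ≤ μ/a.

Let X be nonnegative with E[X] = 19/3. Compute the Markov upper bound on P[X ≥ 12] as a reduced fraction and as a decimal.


μ = E[X] = 19/3, a = 12.
Markov: P[X ≥ 12] ≤ μ/a = (19/3)/12 = 19/36.
Numerically: ≈ 0.5278.
(Since a = 12 > μ = 6.3333, the bound 19/36 is < 1 and informative.)

P[X ≥ 12] ≤ 19/36 ≈ 0.5278.


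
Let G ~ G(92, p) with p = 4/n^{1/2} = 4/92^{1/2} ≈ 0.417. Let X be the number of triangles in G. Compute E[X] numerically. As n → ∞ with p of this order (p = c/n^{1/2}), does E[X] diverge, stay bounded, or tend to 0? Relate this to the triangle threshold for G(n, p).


Number of potential triangles: C(92, 3) = 125580.
Each occurs with probability p³ ≈ (0.417)³ ≈ 7.25268e-02.
By linearity: E[X] = C(92, 3)·p³ ≈ 125580 · 7.25268e-02 ≈ 9107.910.
Since α = 1/2 < 1, p = c/n^{1/2} ≫ 1/n is above the triangle threshold p ~ 1/n. Asymptotically E[X] ~ (c³/6)·n^{3(1−α)} = (4³/6)·n^{1.5} → ∞; triangles are abundant w.h.p.

E[X] ≈ 9107.910; in regime p = Θ(1/n^{1/2}) E[X] diverges (above the triangle threshold p ~ 1/n).


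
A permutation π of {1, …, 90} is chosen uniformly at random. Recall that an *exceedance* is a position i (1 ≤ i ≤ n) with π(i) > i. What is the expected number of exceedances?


Write X = Σ_{i=1}^{90} X_i, where X_i = 1_{π(i) > i}.
For each fixed i, π(i) is uniform over {1, …, 90} (marginal of a uniform permutation), so P[π(i) > i] = (n − i)/n. Summing: Σ_{i=1}^{90} (n − i)/n = (0 + 1 + … + 89)/90 = 90(90 − 1)/(2·90) = (90 − 1)/2.
Hence E[X] = Σ_{i=1}^{90} (90 − i)/90 = 89/2 ≈ 44.500.

E[X] = 89/2 = 44.500.


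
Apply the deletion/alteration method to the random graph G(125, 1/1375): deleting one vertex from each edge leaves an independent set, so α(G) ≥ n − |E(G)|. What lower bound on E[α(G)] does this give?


E[|E(G)|] = C(125, 2)·p = 7750 · (1/1375) = 62/11.
E[α(G)] ≥ n − E[|E(G)|] = 125 − 62/11 = 1313/11.
Numerically: ≈ 119.364.
(This is only a lower bound; the true E[α(G)] may be larger.)

E[α(G)] ≥ 1313/11 ≈ 119.364.


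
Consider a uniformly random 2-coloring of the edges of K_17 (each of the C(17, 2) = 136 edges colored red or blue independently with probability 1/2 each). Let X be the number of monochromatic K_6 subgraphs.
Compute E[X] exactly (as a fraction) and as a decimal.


Let X = Σ_S X_S over the C(17, 6) = 12376 subsets S of size 6, where X_S = 1 if the K_6 on S is monochromatic.
For a fixed S, the K_6 on S has C(6, 2) = 15 edges. P[all 15 edges red] = (1/2)^15, and likewise for blue, so P[monochromatic] = 2·(1/2)^15 = 2^{1 − 15} = 1/16384.
Summing: E[X] = C(17, 6) · 2^{1 − 15} = 12376 · 1/16384 = 1547/2048.
Numerically: E[X] ≈ 0.755371.

E[X] = C(17,6)·2^(1−C(6,2)) = 1547/2048 ≈ 0.755371.


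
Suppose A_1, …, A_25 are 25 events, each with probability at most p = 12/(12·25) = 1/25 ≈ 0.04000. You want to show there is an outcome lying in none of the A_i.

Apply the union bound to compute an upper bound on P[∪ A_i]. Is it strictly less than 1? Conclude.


Union bound: P[∪_{i=1}^{25} A_i] ≤ Σ_i P[A_i] ≤ 25·p = 25·(1/25) = 1.
Numerically: 1 ≈ 1.00000.
Is 1 < 1? NO.
Since the bound 1 is ≥ 1, the union bound is uninformative here; it does NOT by itself certify existence.

25·p = 1 ≈ 1.00000; existence NOT certified by the union bound.


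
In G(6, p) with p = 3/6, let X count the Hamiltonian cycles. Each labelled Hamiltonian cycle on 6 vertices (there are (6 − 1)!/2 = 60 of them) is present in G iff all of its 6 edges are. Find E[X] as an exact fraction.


K_6 has (6 − 1)!/2 = 60 labelled Hamiltonian cycles.
For each such Hamiltonian cycle H, let X_H = 1 if all 6 edges of H are present in G. Then P[X_H = 1] = p^{6} = (1/2)^{6} = 1/64.
By linearity of expectation: E[X] = Σ_H E[X_H] = 60 · p^{6} = 60 · 1/64 = 15/16.
Numerically: E[X] ≈ 0.938.

E[X] = 60 · (1/2)^{6} = 15/16 ≈ 0.938.


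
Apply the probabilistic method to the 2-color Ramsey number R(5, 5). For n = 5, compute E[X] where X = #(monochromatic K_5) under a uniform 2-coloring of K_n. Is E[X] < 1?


E[X] = C(5, 5) · 2^{1 − 10} = 1 · 2^{−9} = 1/512.
As a reduced fraction: E[X] = 1/512 ≈ 0.001953.
Is E[X] < 1? YES.
Since E[X] < 1, there exists a 2-coloring of K_{5} with no monochromatic K_5; hence R(5, 5) > 5.

E[X] = 1/512 ≈ 0.001953; E[X] < 1, so R(5, 5) > 5.


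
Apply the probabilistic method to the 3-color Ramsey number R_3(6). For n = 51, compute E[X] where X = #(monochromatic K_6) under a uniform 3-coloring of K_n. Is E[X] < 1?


E[X] = C(51, 6) · 3^{1 − 15} = 18009460 · 3^{−14} = 18009460/4782969.
As a reduced fraction: E[X] = 18009460/4782969 ≈ 3.765.
Is E[X] < 1? NO.
Since E[X] ≥ 1, the first-moment bound is inconclusive at n = 51; it does NOT by itself certify R_3(6) > 51.

E[X] = 18009460/4782969 ≈ 3.765; E[X] ≥ 1; first-moment method inconclusive here.


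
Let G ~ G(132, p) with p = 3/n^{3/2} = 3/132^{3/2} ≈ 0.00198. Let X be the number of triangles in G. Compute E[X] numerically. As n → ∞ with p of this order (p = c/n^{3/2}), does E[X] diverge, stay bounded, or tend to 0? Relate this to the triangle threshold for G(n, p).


Number of potential triangles: C(132, 3) = 374660.
Each occurs with probability p³ ≈ (0.00198)³ ≈ 7.74071e-09.
By linearity: E[X] = C(132, 3)·p³ ≈ 374660 · 7.74071e-09 ≈ 0.003.
Since α = 3/2 > 1, p = c/n^{3/2} = o(1/n) is below the triangle threshold p ~ 1/n. Asymptotically E[X] ~ (c³/6)·n^{3(1−α)} = (3³/6)·n^{-1.5} → 0, so by Markov's inequality G has no triangles w.h.p.

E[X] ≈ 0.003; in regime p = Θ(1/n^{3/2}) E[X] tends to 0 (below the triangle threshold p ~ 1/n).


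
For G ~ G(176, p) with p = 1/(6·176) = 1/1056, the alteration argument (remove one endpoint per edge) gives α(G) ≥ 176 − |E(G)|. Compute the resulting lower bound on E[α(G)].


E[|E(G)|] = C(176, 2)·p = 15400 · (1/1056) = 175/12.
E[α(G)] ≥ n − E[|E(G)|] = 176 − 175/12 = 1937/12.
Numerically: ≈ 161.417.
(This is only a lower bound; the true E[α(G)] may be larger.)

E[α(G)] ≥ 1937/12 ≈ 161.417.


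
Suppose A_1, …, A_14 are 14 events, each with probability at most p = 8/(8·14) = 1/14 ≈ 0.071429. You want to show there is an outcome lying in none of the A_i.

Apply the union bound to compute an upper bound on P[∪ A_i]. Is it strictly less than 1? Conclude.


Union bound: P[∪_{i=1}^{14} A_i] ≤ Σ_i P[A_i] ≤ 14·p = 14·(1/14) = 1.
Numerically: 1 ≈ 1.000000.
Is 1 < 1? NO.
Since the bound 1 is ≥ 1, the union bound is uninformative here; it does NOT by itself certify existence.

14·p = 1 ≈ 1.000000; existence NOT certified by the union bound.


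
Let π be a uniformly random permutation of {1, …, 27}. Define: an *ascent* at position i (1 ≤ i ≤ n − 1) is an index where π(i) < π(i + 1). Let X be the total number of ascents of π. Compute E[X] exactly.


Write X = Σ X_I over i = 1, …, 26, with X_I the indicator of one ascent.
There are 26 indicators.
For each fixed i, the pair (π(i), π(i+1)) is a uniformly random ordered pair of distinct values from {1, …, 27}; by symmetry P[π(i) < π(i+1)] = 1/2.
By linearity: E[X] = 26 · (1/2) = (27 − 1) · (1/2) = 13 ≈ 13.000000.

E[X] = 13 = 13.000000.


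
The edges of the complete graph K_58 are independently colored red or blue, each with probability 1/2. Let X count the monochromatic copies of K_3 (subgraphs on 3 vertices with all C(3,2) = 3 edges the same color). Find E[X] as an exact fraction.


Let X = Σ_S X_S over the C(58, 3) = 30856 subsets S of size 3, where X_S = 1 if the K_3 on S is monochromatic.
For a fixed S, the K_3 on S has C(3, 2) = 3 edges. P[all 3 edges red] = (1/2)^3, and likewise for blue, so P[monochromatic] = 2·(1/2)^3 = 2^{1 − 3} = 1/4.
By linearity: E[X] = C(58, 3) · 2^{1 − 3} = 30856 · 1/4 = 7714.
Numerically: E[X] ≈ 7714.000000.

E[X] = C(58,3)·2^(1−C(3,2)) = 7714 ≈ 7714.000000.


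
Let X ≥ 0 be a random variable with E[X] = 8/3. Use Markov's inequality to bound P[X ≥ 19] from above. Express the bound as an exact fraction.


μ = E[X] = 8/3, a = 19.
Markov: P[X ≥ 19] ≤ μ/a = (8/3)/19 = 8/57.
Numerically: ≈ 0.140.
(Since a = 19 > μ = 2.667, the bound 8/57 is < 1 and informative.)

P[X ≥ 19] ≤ 8/57 ≈ 0.140.


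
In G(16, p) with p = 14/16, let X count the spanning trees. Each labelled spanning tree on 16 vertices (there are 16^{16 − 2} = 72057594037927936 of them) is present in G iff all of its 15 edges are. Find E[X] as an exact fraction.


K_16 has 16^{16 − 2} = 72057594037927936 labelled spanning trees.
For each such spanning tree H, let X_H = 1 if all 15 edges of H are present in G. Then P[X_H = 1] = p^{15} = (7/8)^{15} = 4747561509943/35184372088832.
Summing the indicators: E[X] = Σ_H E[X_H] = 72057594037927936 · p^{15} = 72057594037927936 · 4747561509943/35184372088832 = 9723005972363264.
Numerically: E[X] ≈ 9.723e+15.

E[X] = 72057594037927936 · (7/8)^{15} = 9723005972363264 ≈ 9.723e+15.


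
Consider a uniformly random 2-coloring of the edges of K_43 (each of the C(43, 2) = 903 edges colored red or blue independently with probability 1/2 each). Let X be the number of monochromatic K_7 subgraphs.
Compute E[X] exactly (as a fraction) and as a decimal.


Let X = Σ_S X_S over the C(43, 7) = 32224114 subsets S of size 7, where X_S = 1 if the K_7 on S is monochromatic.
For a fixed S, the K_7 on S has C(7, 2) = 21 edges. P[all 21 edges red] = (1/2)^21, and likewise for blue, so P[monochromatic] = 2·(1/2)^21 = 2^{1 − 21} = 1/1048576.
Summing: E[X] = C(43, 7) · 2^{1 − 21} = 32224114 · 1/1048576 = 16112057/524288.
Numerically: E[X] ≈ 30.73131.

E[X] = C(43,7)·2^(1−C(7,2)) = 16112057/524288 ≈ 30.73131.


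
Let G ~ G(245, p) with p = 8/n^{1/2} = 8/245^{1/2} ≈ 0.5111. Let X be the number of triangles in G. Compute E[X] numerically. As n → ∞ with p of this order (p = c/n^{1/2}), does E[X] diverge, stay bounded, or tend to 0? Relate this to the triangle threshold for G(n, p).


Number of potential triangles: C(245, 3) = 2421090.
Each occurs with probability p³ ≈ (0.5111)³ ≈ 1.3351216e-01.
By linearity: E[X] = C(245, 3)·p³ ≈ 2421090 · 1.3351216e-01 ≈ 323244.96462.
Since α = 1/2 < 1, p = c/n^{1/2} ≫ 1/n is above the triangle threshold p ~ 1/n. Asymptotically E[X] ~ (c³/6)·n^{3(1−α)} = (8³/6)·n^{1.5} → ∞; triangles are abundant w.h.p.

E[X] ≈ 323244.96462; in regime p = Θ(1/n^{1/2}) E[X] diverges (above the triangle threshold p ~ 1/n).


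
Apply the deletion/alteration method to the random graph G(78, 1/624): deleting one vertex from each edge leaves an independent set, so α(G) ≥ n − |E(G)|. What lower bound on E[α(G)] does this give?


E[|E(G)|] = C(78, 2)·p = 3003 · (1/624) = 77/16.
E[α(G)] ≥ n − E[|E(G)|] = 78 − 77/16 = 1171/16.
Numerically: ≈ 73.187500.
(This is only a lower bound; the true E[α(G)] may be larger.)

E[α(G)] ≥ 1171/16 ≈ 73.187500.


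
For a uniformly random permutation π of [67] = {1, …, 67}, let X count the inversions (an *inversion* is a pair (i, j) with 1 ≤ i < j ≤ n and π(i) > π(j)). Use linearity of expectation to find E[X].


Write X = Σ X_I over the C(67, 2) = 2211 pairs i < j, with X_I the indicator of one inversion.
There are 2211 indicators.
For each fixed pair i < j, the values π(i) and π(j) are two distinct elements of {1, …, 67} in uniformly random order; by symmetry P[π(i) > π(j)] = 1/2.
By linearity: E[X] = 2211 · (1/2) = C(67, 2) · (1/2) = 2211/2 = 2211/2 ≈ 1105.500.

E[X] = 2211/2 = 1105.500.


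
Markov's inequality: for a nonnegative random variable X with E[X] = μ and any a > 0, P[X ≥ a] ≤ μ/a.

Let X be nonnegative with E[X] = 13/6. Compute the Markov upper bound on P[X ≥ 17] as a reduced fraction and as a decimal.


μ = E[X] = 13/6, a = 17.
Markov: P[X ≥ 17] ≤ μ/a = (13/6)/17 = 13/102.
Numerically: ≈ 0.12745.
(Since a = 17 > μ = 2.16667, the bound 13/102 is < 1 and informative.)

P[X ≥ 17] ≤ 13/102 ≈ 0.12745.


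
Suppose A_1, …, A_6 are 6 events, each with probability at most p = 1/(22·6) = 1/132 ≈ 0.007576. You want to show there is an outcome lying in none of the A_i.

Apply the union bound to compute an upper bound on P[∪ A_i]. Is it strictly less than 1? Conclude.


Union bound: P[∪_{i=1}^{6} A_i] ≤ Σ_i P[A_i] ≤ 6·p = 6·(1/132) = 1/22.
Numerically: 1/22 ≈ 0.045455.
Is 1/22 < 1? YES.
Since P[∪ A_i] ≤ 1/22 < 1, the complement has P[∩ A_i^c] ≥ 1 − 1/22 = 21/22 > 0, so some outcome avoids every A_i.

6·p = 1/22 ≈ 0.045455; existence CERTIFIED by the union bound.


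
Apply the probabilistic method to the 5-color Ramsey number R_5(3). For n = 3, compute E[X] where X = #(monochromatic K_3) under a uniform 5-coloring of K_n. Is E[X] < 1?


E[X] = C(3, 3) · 5^{1 − 3} = 1 · 5^{−2} = 1/25.
As a reduced fraction: E[X] = 1/25 ≈ 0.0400.
Is E[X] < 1? YES.
Since E[X] < 1, there exists a 5-coloring of K_{3} with no monochromatic K_3; hence R_5(3) > 3.

E[X] = 1/25 ≈ 0.0400; E[X] < 1, so R_5(3) > 3.


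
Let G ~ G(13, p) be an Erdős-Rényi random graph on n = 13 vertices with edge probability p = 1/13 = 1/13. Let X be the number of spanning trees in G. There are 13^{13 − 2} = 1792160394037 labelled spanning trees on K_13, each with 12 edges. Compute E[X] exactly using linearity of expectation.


K_13 has 13^{13 − 2} = 1792160394037 labelled spanning trees.
For each such spanning tree H, let X_H = 1 if all 12 edges of H are present in G. Then P[X_H = 1] = p^{12} = (1/13)^{12} = 1/23298085122481.
By linearity of expectation: E[X] = Σ_H E[X_H] = 1792160394037 · p^{12} = 1792160394037 · 1/23298085122481 = 1/13.
Numerically: E[X] ≈ 0.0769.

E[X] = 1792160394037 · (1/13)^{12} = 1/13 ≈ 0.0769.


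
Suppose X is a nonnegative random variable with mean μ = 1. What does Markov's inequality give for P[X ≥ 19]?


μ = E[X] = 1, a = 19.
Markov: P[X ≥ 19] ≤ μ/a = (1)/19 = 1/19.
Numerically: ≈ 0.0526.
(Since a = 19 > μ = 1.0000, the bound 1/19 is < 1 and informative.)

P[X ≥ 19] ≤ 1/19 ≈ 0.0526.


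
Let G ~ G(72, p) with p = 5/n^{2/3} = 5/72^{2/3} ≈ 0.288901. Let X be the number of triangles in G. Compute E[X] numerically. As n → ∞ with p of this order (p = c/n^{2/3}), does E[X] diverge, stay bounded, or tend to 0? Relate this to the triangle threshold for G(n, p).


Number of potential triangles: C(72, 3) = 59640.
Each occurs with probability p³ ≈ (0.288901)³ ≈ 2.41126543e-02.
By linearity: E[X] = C(72, 3)·p³ ≈ 59640 · 2.41126543e-02 ≈ 1438.078704.
Since α = 2/3 < 1, p = c/n^{2/3} ≫ 1/n is above the triangle threshold p ~ 1/n. Asymptotically E[X] ~ (c³/6)·n^{3(1−α)} = (5³/6)·n^{1} → ∞; triangles are abundant w.h.p.

E[X] ≈ 1438.078704; in regime p = Θ(1/n^{2/3}) E[X] diverges (above the triangle threshold p ~ 1/n).


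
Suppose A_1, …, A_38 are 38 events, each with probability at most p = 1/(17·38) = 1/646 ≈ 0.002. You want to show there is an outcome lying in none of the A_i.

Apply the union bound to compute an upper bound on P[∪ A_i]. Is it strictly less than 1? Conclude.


Union bound: P[∪_{i=1}^{38} A_i] ≤ Σ_i P[A_i] ≤ 38·p = 38·(1/646) = 1/17.
Numerically: 1/17 ≈ 0.059.
Is 1/17 < 1? YES.
Since P[∪ A_i] ≤ 1/17 < 1, the complement has P[∩ A_i^c] ≥ 1 − 1/17 = 16/17 > 0, so some outcome avoids every A_i.

38·p = 1/17 ≈ 0.059; existence CERTIFIED by the union bound.


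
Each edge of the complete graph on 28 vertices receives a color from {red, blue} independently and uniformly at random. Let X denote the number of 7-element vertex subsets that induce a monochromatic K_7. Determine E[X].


Let X = Σ_S X_S over the C(28, 7) = 1184040 subsets S of size 7, where X_S = 1 if the K_7 on S is monochromatic.
For a fixed S, the K_7 on S has C(7, 2) = 21 edges. P[all 21 edges red] = (1/2)^21, and likewise for blue, so P[monochromatic] = 2·(1/2)^21 = 2^{1 − 21} = 1/1048576.
Summing: E[X] = C(28, 7) · 2^{1 − 21} = 1184040 · 1/1048576 = 148005/131072.
Numerically: E[X] ≈ 1.1292.

E[X] = C(28,7)·2^(1−C(7,2)) = 148005/131072 ≈ 1.1292.


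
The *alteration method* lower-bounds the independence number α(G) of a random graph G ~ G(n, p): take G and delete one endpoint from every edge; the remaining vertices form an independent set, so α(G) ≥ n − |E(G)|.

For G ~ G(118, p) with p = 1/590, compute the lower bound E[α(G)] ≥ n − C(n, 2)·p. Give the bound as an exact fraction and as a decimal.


E[|E(G)|] = C(118, 2)·p = 6903 · (1/590) = 117/10.
E[α(G)] ≥ n − E[|E(G)|] = 118 − 117/10 = 1063/10.
Numerically: ≈ 106.300000.
(This is only a lower bound; the true E[α(G)] may be larger.)

E[α(G)] ≥ 1063/10 ≈ 106.300000.


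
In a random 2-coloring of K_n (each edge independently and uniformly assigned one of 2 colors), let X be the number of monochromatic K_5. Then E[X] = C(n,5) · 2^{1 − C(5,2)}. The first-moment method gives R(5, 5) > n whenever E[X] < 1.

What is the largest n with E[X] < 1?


We need C(n, 5) · 2^{1 − 10} < 1, i.e. C(n, 5) < 2^{10 − 1} = 512.
Check values of n near the boundary:
  n = 8: C(8, 5) = 56; 56 < 512? YES
  n = 9: C(9, 5) = 126; 126 < 512? YES
  n = 10: C(10, 5) = 252; 252 < 512? YES
  n = 11: C(11, 5) = 462; 462 < 512? YES
  n = 12: C(12, 5) = 792; 792 < 512? NO
  n = 13: C(13, 5) = 1287; 1287 < 512? NO
  n = 14: C(14, 5) = 2002; 2002 < 512? NO
The largest n with C(n, 5) < 512 is n = 11 (where E[X] = 231/256 ≈ 0.9023438). Hence R(5, 5) > 11, i.e. R(5, 5) ≥ 12.

Largest n = 11; hence R(5, 5) > 11.


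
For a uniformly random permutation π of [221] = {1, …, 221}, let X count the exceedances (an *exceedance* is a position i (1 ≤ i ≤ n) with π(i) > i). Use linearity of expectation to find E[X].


Write X = Σ_{i=1}^{221} X_i, where X_i = 1_{π(i) > i}.
For each fixed i, π(i) is uniform over {1, …, 221} (marginal of a uniform permutation), so P[π(i) > i] = (n − i)/n. Summing: Σ_{i=1}^{221} (n − i)/n = (0 + 1 + … + 220)/221 = 221(221 − 1)/(2·221) = (221 − 1)/2.
Hence E[X] = Σ_{i=1}^{221} (221 − i)/221 = 110 ≈ 110.00000.

E[X] = 110 = 110.00000.


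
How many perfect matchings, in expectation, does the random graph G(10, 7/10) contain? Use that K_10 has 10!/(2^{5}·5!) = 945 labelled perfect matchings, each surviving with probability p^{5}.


K_10 has 10!/(2^{5}·5!) = 945 labelled perfect matchings.
For each such perfect matching H, let X_H = 1 if all 5 edges of H are present in G. Then P[X_H = 1] = p^{5} = (7/10)^{5} = 16807/100000.
Summing the indicators: E[X] = Σ_H E[X_H] = 945 · p^{5} = 945 · 16807/100000 = 3176523/20000.
Numerically: E[X] ≈ 159.

E[X] = 945 · (7/10)^{5} = 3176523/20000 ≈ 159.


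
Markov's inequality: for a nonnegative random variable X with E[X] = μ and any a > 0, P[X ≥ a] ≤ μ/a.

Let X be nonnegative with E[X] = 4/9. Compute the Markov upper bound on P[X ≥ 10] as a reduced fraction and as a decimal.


μ = E[X] = 4/9, a = 10.
Markov: P[X ≥ 10] ≤ μ/a = (4/9)/10 = 2/45.
Numerically: ≈ 0.04444.
(Since a = 10 > μ = 0.44444, the bound 2/45 is < 1 and informative.)

P[X ≥ 10] ≤ 2/45 ≈ 0.04444.


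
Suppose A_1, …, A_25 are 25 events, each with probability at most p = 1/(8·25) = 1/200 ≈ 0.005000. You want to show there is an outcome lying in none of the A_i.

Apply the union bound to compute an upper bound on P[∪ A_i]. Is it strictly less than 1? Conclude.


Union bound: P[∪_{i=1}^{25} A_i] ≤ Σ_i P[A_i] ≤ 25·p = 25·(1/200) = 1/8.
Numerically: 1/8 ≈ 0.125000.
Is 1/8 < 1? YES.
Since P[∪ A_i] ≤ 1/8 < 1, the complement has P[∩ A_i^c] ≥ 1 − 1/8 = 7/8 > 0, so some outcome avoids every A_i.

25·p = 1/8 ≈ 0.125000; existence CERTIFIED by the union bound.


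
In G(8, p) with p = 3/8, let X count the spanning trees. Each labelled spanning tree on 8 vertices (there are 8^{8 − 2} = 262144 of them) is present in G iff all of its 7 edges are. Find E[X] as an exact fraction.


K_8 has 8^{8 − 2} = 262144 labelled spanning trees.
For each such spanning tree H, let X_H = 1 if all 7 edges of H are present in G. Then P[X_H = 1] = p^{7} = (3/8)^{7} = 2187/2097152.
By linearity: E[X] = Σ_H E[X_H] = 262144 · p^{7} = 262144 · 2187/2097152 = 2187/8.
Numerically: E[X] ≈ 273.375.

E[X] = 262144 · (3/8)^{7} = 2187/8 ≈ 273.375.


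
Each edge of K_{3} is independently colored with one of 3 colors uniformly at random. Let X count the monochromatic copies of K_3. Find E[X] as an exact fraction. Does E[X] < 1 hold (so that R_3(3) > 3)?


E[X] = C(3, 3) · 3^{1 − 3} = 1 · 3^{−2} = 1/9.
As a reduced fraction: E[X] = 1/9 ≈ 0.111.
Is E[X] < 1? YES.
Since E[X] < 1, there exists a 3-coloring of K_{3} with no monochromatic K_3; hence R_3(3) > 3.

E[X] = 1/9 ≈ 0.111; E[X] < 1, so R_3(3) > 3.


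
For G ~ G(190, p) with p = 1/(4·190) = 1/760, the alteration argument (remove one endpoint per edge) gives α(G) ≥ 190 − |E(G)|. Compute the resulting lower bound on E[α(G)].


E[|E(G)|] = C(190, 2)·p = 17955 · (1/760) = 189/8.
E[α(G)] ≥ n − E[|E(G)|] = 190 − 189/8 = 1331/8.
Numerically: ≈ 166.3750.
(This is only a lower bound; the true E[α(G)] may be larger.)

E[α(G)] ≥ 1331/8 ≈ 166.3750.


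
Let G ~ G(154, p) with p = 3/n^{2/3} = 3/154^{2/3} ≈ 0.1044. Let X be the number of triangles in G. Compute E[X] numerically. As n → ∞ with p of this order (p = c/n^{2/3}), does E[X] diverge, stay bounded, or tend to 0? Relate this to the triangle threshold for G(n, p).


Number of potential triangles: C(154, 3) = 596904.
Each occurs with probability p³ ≈ (0.1044)³ ≈ 1.138472e-03.
By linearity: E[X] = C(154, 3)·p³ ≈ 596904 · 1.138472e-03 ≈ 679.5584.
Since α = 2/3 < 1, p = c/n^{2/3} ≫ 1/n is above the triangle threshold p ~ 1/n. Asymptotically E[X] ~ (c³/6)·n^{3(1−α)} = (3³/6)·n^{1} → ∞; triangles are abundant w.h.p.

E[X] ≈ 679.5584; in regime p = Θ(1/n^{2/3}) E[X] diverges (above the triangle threshold p ~ 1/n).


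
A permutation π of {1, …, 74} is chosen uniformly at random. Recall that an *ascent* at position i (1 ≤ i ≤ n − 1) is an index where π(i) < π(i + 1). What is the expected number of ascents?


Write X = Σ X_I over i = 1, …, 73, with X_I the indicator of one ascent.
There are 73 indicators.
For each fixed i, the pair (π(i), π(i+1)) is a uniformly random ordered pair of distinct values from {1, …, 74}; by symmetry P[π(i) < π(i+1)] = 1/2.
By linearity: E[X] = 73 · (1/2) = (74 − 1) · (1/2) = 73/2 ≈ 36.50000.

E[X] = 73/2 = 36.50000.


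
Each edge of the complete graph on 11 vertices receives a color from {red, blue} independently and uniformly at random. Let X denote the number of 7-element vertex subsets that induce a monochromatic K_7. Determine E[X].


Let X = Σ_S X_S over the C(11, 7) = 330 subsets S of size 7, where X_S = 1 if the K_7 on S is monochromatic.
For a fixed S, the K_7 on S has C(7, 2) = 21 edges. P[all 21 edges red] = (1/2)^21, and likewise for blue, so P[monochromatic] = 2·(1/2)^21 = 2^{1 − 21} = 1/1048576.
By linearity: E[X] = C(11, 7) · 2^{1 − 21} = 330 · 1/1048576 = 165/524288.
Numerically: E[X] ≈ 0.000315.

E[X] = C(11,7)·2^(1−C(7,2)) = 165/524288 ≈ 0.000315.


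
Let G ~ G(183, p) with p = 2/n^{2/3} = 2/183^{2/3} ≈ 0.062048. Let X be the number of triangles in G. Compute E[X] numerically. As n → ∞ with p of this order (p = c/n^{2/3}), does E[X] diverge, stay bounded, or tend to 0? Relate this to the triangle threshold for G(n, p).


Number of potential triangles: C(183, 3) = 1004731.
Each occurs with probability p³ ≈ (0.062048)³ ≈ 2.3888441e-04.
By linearity: E[X] = C(183, 3)·p³ ≈ 1004731 · 2.3888441e-04 ≈ 240.01457.
Since α = 2/3 < 1, p = c/n^{2/3} ≫ 1/n is above the triangle threshold p ~ 1/n. Asymptotically E[X] ~ (c³/6)·n^{3(1−α)} = (2³/6)·n^{1} → ∞; triangles are abundant w.h.p.

E[X] ≈ 240.01457; in regime p = Θ(1/n^{2/3}) E[X] diverges (above the triangle threshold p ~ 1/n).


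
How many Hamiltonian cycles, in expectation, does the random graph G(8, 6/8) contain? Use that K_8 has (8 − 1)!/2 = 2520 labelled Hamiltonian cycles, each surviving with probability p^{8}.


K_8 has (8 − 1)!/2 = 2520 labelled Hamiltonian cycles.
For each such Hamiltonian cycle H, let X_H = 1 if all 8 edges of H are present in G. Then P[X_H = 1] = p^{8} = (3/4)^{8} = 6561/65536.
Summing the indicators: E[X] = Σ_H E[X_H] = 2520 · p^{8} = 2520 · 6561/65536 = 2066715/8192.
Numerically: E[X] ≈ 252.285.

E[X] = 2520 · (3/4)^{8} = 2066715/8192 ≈ 252.285.


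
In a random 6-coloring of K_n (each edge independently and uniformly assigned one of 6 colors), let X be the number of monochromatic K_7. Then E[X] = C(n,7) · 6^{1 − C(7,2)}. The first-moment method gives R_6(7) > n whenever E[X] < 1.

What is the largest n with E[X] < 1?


We need C(n, 7) · 6^{1 − 21} < 1, i.e. C(n, 7) < 6^{21 − 1} = 3656158440062976.
Check values of n near the boundary:
  n = 566: C(566, 7) = 3557206237959440; 3557206237959440 < 3656158440062976? YES
  n = 567: C(567, 7) = 3601671315933933; 3601671315933933 < 3656158440062976? YES
  n = 568: C(568, 7) = 3646611956239704; 3646611956239704 < 3656158440062976? YES
  n = 569: C(569, 7) = 3692032389858348; 3692032389858348 < 3656158440062976? NO
  n = 570: C(570, 7) = 3737936877831720; 3737936877831720 < 3656158440062976? NO
The largest n with C(n, 7) < 3656158440062976 is n = 568 (where E[X] = 16882462760369/16926659444736 ≈ 0.997). Hence R_6(7) > 568, i.e. R_6(7) ≥ 569.

Largest n = 568; hence R_6(7) > 568.


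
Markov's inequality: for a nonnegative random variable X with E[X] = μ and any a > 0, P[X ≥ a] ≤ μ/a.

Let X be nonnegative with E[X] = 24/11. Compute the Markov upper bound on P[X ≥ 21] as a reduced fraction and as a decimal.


μ = E[X] = 24/11, a = 21.
Markov: P[X ≥ 21] ≤ μ/a = (24/11)/21 = 8/77.
Numerically: ≈ 0.1039.
(Since a = 21 > μ = 2.1818, the bound 8/77 is < 1 and informative.)

P[X ≥ 21] ≤ 8/77 ≈ 0.1039.


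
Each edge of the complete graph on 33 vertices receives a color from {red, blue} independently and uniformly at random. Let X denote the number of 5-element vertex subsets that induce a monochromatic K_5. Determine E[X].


Let X = Σ_S X_S over the C(33, 5) = 237336 subsets S of size 5, where X_S = 1 if the K_5 on S is monochromatic.
For a fixed S, the K_5 on S has C(5, 2) = 10 edges. P[all 10 edges red] = (1/2)^10, and likewise for blue, so P[monochromatic] = 2·(1/2)^10 = 2^{1 − 10} = 1/512.
Summing: E[X] = C(33, 5) · 2^{1 − 10} = 237336 · 1/512 = 29667/64.
Numerically: E[X] ≈ 463.547.

E[X] = C(33,5)·2^(1−C(5,2)) = 29667/64 ≈ 463.547.


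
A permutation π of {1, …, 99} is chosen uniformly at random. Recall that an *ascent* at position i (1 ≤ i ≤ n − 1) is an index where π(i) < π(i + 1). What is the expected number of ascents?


Write X = Σ X_I over i = 1, …, 98, with X_I the indicator of one ascent.
There are 98 indicators.
For each fixed i, the pair (π(i), π(i+1)) is a uniformly random ordered pair of distinct values from {1, …, 99}; by symmetry P[π(i) < π(i+1)] = 1/2.
By linearity: E[X] = 98 · (1/2) = (99 − 1) · (1/2) = 49 ≈ 49.0000.

E[X] = 49 = 49.0000.


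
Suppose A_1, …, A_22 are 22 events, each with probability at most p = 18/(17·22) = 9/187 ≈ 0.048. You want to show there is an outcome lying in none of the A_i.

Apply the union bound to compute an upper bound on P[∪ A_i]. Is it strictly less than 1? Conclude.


Union bound: P[∪_{i=1}^{22} A_i] ≤ Σ_i P[A_i] ≤ 22·p = 22·(9/187) = 18/17.
Numerically: 18/17 ≈ 1.059.
Is 18/17 < 1? NO.
Since the bound 18/17 is ≥ 1, the union bound is uninformative here; it does NOT by itself certify existence.

22·p = 18/17 ≈ 1.059; existence NOT certified by the union bound.


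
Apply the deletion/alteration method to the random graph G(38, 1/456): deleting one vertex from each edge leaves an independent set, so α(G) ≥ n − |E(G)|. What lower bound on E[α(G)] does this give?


E[|E(G)|] = C(38, 2)·p = 703 · (1/456) = 37/24.
E[α(G)] ≥ n − E[|E(G)|] = 38 − 37/24 = 875/24.
Numerically: ≈ 36.458.
(This is only a lower bound; the true E[α(G)] may be larger.)

E[α(G)] ≥ 875/24 ≈ 36.458.


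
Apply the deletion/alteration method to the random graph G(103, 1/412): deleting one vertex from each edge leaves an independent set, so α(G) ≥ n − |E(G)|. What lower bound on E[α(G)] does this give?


E[|E(G)|] = C(103, 2)·p = 5253 · (1/412) = 51/4.
E[α(G)] ≥ n − E[|E(G)|] = 103 − 51/4 = 361/4.
Numerically: ≈ 90.25000.
(This is only a lower bound; the true E[α(G)] may be larger.)

E[α(G)] ≥ 361/4 ≈ 90.25000.


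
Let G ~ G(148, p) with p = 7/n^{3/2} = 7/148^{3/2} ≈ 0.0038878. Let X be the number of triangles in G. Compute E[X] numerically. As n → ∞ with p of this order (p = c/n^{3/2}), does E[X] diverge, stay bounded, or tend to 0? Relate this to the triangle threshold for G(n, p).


Number of potential triangles: C(148, 3) = 529396.
Each occurs with probability p³ ≈ (0.0038878)³ ≈ 5.8764683e-08.
By linearity: E[X] = C(148, 3)·p³ ≈ 529396 · 5.8764683e-08 ≈ 0.03111.
Since α = 3/2 > 1, p = c/n^{3/2} = o(1/n) is below the triangle threshold p ~ 1/n. Asymptotically E[X] ~ (c³/6)·n^{3(1−α)} = (7³/6)·n^{-1.5} → 0, so by Markov's inequality G has no triangles w.h.p.

E[X] ≈ 0.03111; in regime p = Θ(1/n^{3/2}) E[X] tends to 0 (below the triangle threshold p ~ 1/n).


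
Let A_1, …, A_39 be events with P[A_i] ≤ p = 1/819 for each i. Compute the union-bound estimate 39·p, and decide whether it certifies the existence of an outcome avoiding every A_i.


Union bound: P[∪_{i=1}^{39} A_i] ≤ Σ_i P[A_i] ≤ 39·p = 39·(1/819) = 1/21.
Numerically: 1/21 ≈ 0.04762.
Is 1/21 < 1? YES.
Since P[∪ A_i] ≤ 1/21 < 1, the complement has P[∩ A_i^c] ≥ 1 − 1/21 = 20/21 > 0, so some outcome avoids every A_i.

39·p = 1/21 ≈ 0.04762; existence CERTIFIED by the union bound.


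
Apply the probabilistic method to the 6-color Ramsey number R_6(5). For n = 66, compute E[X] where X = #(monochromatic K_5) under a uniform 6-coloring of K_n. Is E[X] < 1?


E[X] = C(66, 5) · 6^{1 − 10} = 8936928 · 6^{−9} = 8936928/10077696.
As a reduced fraction: E[X] = 31031/34992 ≈ 0.886803.
Is E[X] < 1? YES.
Since E[X] < 1, there exists a 6-coloring of K_{66} with no monochromatic K_5; hence R_6(5) > 66.

E[X] = 31031/34992 ≈ 0.886803; E[X] < 1, so R_6(5) > 66.


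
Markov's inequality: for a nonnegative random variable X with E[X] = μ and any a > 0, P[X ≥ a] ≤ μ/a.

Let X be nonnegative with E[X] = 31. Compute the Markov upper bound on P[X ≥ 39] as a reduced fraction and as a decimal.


μ = E[X] = 31, a = 39.
Markov: P[X ≥ 39] ≤ μ/a = (31)/39 = 31/39.
Numerically: ≈ 0.795.
(Since a = 39 > μ = 31.000, the bound 31/39 is < 1 and informative.)

P[X ≥ 39] ≤ 31/39 ≈ 0.795.


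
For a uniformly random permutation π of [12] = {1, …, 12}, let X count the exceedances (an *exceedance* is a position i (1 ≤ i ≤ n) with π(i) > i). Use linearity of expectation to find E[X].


Write X = Σ_{i=1}^{12} X_i, where X_i = 1_{π(i) > i}.
For each fixed i, π(i) is uniform over {1, …, 12} (marginal of a uniform permutation), so P[π(i) > i] = (n − i)/n. Summing: Σ_{i=1}^{12} (n − i)/n = (0 + 1 + … + 11)/12 = 12(12 − 1)/(2·12) = (12 − 1)/2.
Hence E[X] = Σ_{i=1}^{12} (12 − i)/12 = 11/2 ≈ 5.500.

E[X] = 11/2 = 5.500.


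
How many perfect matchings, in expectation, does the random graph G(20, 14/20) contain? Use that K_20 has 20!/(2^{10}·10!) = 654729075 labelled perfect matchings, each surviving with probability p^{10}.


K_20 has 20!/(2^{10}·10!) = 654729075 labelled perfect matchings.
For each such perfect matching H, let X_H = 1 if all 10 edges of H are present in G. Then P[X_H = 1] = p^{10} = (7/10)^{10} = 282475249/10000000000.
By linearity of expectation: E[X] = Σ_H E[X_H] = 654729075 · p^{10} = 654729075 · 282475249/10000000000 = 7397790339526587/400000000.
Numerically: E[X] ≈ 1.849e+07.

E[X] = 654729075 · (7/10)^{10} = 7397790339526587/400000000 ≈ 1.849e+07.


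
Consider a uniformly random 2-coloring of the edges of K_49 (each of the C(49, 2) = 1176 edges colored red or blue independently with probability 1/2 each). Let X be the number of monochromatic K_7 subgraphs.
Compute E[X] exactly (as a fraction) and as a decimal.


Let X = Σ_S X_S over the C(49, 7) = 85900584 subsets S of size 7, where X_S = 1 if the K_7 on S is monochromatic.
For a fixed S, the K_7 on S has C(7, 2) = 21 edges. P[all 21 edges red] = (1/2)^21, and likewise for blue, so P[monochromatic] = 2·(1/2)^21 = 2^{1 − 21} = 1/1048576.
Summing: E[X] = C(49, 7) · 2^{1 − 21} = 85900584 · 1/1048576 = 10737573/131072.
Numerically: E[X] ≈ 81.92118.

E[X] = C(49,7)·2^(1−C(7,2)) = 10737573/131072 ≈ 81.92118.


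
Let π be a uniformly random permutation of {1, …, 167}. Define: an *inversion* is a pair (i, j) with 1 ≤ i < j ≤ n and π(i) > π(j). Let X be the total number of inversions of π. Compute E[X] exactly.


Write X = Σ X_I over the C(167, 2) = 13861 pairs i < j, with X_I the indicator of one inversion.
There are 13861 indicators.
For each fixed pair i < j, the values π(i) and π(j) are two distinct elements of {1, …, 167} in uniformly random order; by symmetry P[π(i) > π(j)] = 1/2.
By linearity: E[X] = 13861 · (1/2) = C(167, 2) · (1/2) = 13861/2 = 13861/2 ≈ 6930.50000.

E[X] = 13861/2 = 6930.50000.


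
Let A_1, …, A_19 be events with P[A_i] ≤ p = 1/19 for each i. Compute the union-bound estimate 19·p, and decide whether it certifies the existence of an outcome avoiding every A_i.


Union bound: P[∪_{i=1}^{19} A_i] ≤ Σ_i P[A_i] ≤ 19·p = 19·(1/19) = 1.
Numerically: 1 ≈ 1.000.
Is 1 < 1? NO.
Since the bound 1 is ≥ 1, the union bound is uninformative here; it does NOT by itself certify existence.

19·p = 1 ≈ 1.000; existence NOT certified by the union bound.


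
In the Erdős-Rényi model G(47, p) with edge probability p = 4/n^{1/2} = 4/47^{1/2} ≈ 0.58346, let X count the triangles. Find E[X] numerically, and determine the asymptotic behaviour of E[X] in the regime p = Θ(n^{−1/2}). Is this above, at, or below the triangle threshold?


Number of potential triangles: C(47, 3) = 16215.
Each occurs with probability p³ ≈ (0.58346)³ ≈ 1.98624669e-01.
By linearity: E[X] = C(47, 3)·p³ ≈ 16215 · 1.98624669e-01 ≈ 3220.699012.
Since α = 1/2 < 1, p = c/n^{1/2} ≫ 1/n is above the triangle threshold p ~ 1/n. Asymptotically E[X] ~ (c³/6)·n^{3(1−α)} = (4³/6)·n^{1.5} → ∞; triangles are abundant w.h.p.

E[X] ≈ 3220.699012; in regime p = Θ(1/n^{1/2}) E[X] diverges (above the triangle threshold p ~ 1/n).


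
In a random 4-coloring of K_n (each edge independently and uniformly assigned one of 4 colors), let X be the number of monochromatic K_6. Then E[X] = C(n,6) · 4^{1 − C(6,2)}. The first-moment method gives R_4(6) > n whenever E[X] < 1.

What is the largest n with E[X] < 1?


We need C(n, 6) · 4^{1 − 15} < 1, i.e. C(n, 6) < 4^{15 − 1} = 268435456.
Check values of n near the boundary:
  n = 75: C(75, 6) = 201359550; 201359550 < 268435456? YES
  n = 76: C(76, 6) = 218618940; 218618940 < 268435456? YES
  n = 77: C(77, 6) = 237093780; 237093780 < 268435456? YES
  n = 78: C(78, 6) = 256851595; 256851595 < 268435456? YES
  n = 79: C(79, 6) = 277962685; 277962685 < 268435456? NO
The largest n with C(n, 6) < 268435456 is n = 78 (where E[X] = 256851595/268435456 ≈ 0.9568). Hence R_4(6) > 78, i.e. R_4(6) ≥ 79.

Largest n = 78; hence R_4(6) > 78.
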